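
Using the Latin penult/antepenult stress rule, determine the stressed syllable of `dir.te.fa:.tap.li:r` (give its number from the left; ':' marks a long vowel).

4

Classical Latin: stress the penult if heavy (long vowel or closed), else the antepenult.
Weights: 3 fa: H, 4 tap H, 5 li:r H.
The penult (syllable 4, tap) is heavy, so it takes stress.
Stress on syllable 4: dir.te.fa:.ˈtap.li:r.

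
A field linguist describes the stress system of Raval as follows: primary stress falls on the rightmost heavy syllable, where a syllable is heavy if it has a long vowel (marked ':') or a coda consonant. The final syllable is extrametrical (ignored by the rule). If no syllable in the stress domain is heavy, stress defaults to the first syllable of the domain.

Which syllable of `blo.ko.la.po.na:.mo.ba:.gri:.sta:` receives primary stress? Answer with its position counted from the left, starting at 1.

The final syllable (9, sta:) is extrametrical; the stress domain is syllables 1–8.
Weights: 1 blo L, 2 ko L, 3 la L, 4 po L, 5 na: H, 6 mo L, 7 ba: H, 8 gri: H.
Heavy syllables in the domain: 5, 7, 8. The rightmost is syllable 8 (gri:).
Primary stress: syllable 8 → blo.ko.la.po.na:.mo.ba:.ˈgri:.sta:.

8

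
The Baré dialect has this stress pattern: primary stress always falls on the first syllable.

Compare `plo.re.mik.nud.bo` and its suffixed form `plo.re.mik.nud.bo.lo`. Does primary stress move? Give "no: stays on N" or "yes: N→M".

no: stays on 1

Base `plo.re.mik.nud.bo` (5 syllables):
  The word has 5 syllables; the first syllable is syllable 1 (plo).
  → primary stress on syllable 1.
Suffixed `plo.re.mik.nud.bo.lo` (6 syllables):
  The word has 6 syllables; the first syllable is syllable 1 (plo).
  → primary stress on syllable 1.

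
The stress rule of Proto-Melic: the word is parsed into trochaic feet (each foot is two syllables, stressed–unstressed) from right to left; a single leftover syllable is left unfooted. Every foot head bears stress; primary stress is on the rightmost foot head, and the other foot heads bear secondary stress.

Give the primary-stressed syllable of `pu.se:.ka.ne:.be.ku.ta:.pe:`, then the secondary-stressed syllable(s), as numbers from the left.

Parse right to left into trochaic (ˈσσ) feet: (ˈpu.se:) (ˈka.ne:) (ˈbe.ku) (ˈta:.pe:).
Foot heads (stressed positions): 1, 3, 5, 7.
End Rule Rightmost: primary stress on the rightmost head = syllable 7.
Secondary stress on 1, 3, 5: ˌpu.se:.ˌka.ne:.ˌbe.ku.ˈta:.pe:.

primary 7, secondary 1, 3, 5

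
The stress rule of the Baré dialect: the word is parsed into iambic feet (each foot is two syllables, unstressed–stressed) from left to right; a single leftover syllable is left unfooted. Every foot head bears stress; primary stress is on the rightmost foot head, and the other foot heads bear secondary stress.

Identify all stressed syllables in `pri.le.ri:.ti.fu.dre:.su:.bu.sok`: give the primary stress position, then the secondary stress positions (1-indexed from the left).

primary 8, secondary 2, 4, 6

Parse left to right into iambic (σˈσ) feet: (pri.ˈle) (ri:.ˈti) (fu.ˈdre:) (su:.ˈbu) sok. Syllable 9 is left unfooted.
Foot heads (stressed positions): 2, 4, 6, 8.
End Rule Rightmost: primary stress on the rightmost head = syllable 8.
Secondary stress on 2, 4, 6: pri.ˌle.ri:.ˌti.fu.ˌdre:.su:.ˈbu.sok.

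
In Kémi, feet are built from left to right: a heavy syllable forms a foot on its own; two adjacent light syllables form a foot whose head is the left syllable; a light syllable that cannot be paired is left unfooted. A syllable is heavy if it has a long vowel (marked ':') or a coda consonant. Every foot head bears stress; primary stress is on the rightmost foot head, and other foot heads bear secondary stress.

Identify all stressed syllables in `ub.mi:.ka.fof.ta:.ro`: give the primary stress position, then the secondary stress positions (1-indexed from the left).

primary 5, secondary 1, 2, 4

Weights: 1 ub H, 2 mi: H, 3 ka L, 4 fof H, 5 ta: H, 6 ro L.
Parse left to right (heavy = foot alone; LL = one foot; stranded L unfooted): (ˈub) (ˈmi:) ka (ˈfof) (ˈta:) ro.
Foot heads: 1, 2, 4, 5.
Primary stress on the rightmost head = syllable 5.
Secondary stress on 1, 2, 4: ˌub.ˌmi:.ka.ˌfof.ˈta:.ro.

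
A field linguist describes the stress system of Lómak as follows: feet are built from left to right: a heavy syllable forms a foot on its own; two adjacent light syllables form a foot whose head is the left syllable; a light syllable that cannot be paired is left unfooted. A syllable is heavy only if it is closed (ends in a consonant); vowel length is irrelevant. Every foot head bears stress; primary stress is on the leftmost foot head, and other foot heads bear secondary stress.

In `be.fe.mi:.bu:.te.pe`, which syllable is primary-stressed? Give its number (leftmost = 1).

Weights: 1 be L, 2 fe L, 3 mi: L, 4 bu: L, 5 te L, 6 pe L.
Parse left to right (heavy = foot alone; LL = one foot; stranded L unfooted): (ˈbe.fe) (ˈmi:.bu:) (ˈte.pe).
Foot heads: 1, 3, 5.
Primary stress on the leftmost head = syllable 1.
Primary stress: syllable 1 → ˈbe.fe.mi:.bu:.te.pe.

1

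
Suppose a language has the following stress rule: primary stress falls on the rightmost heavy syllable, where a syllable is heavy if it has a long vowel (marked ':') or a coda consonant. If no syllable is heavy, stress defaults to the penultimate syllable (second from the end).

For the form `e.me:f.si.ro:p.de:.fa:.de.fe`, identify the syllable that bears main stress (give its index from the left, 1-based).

6

Weights: 1 e L, 2 me:f H, 3 si L, 4 ro:p H, 5 de: H, 6 fa: H, 7 de L, 8 fe L.
Heavy syllables in the domain: 2, 4, 5, 6. The rightmost is syllable 6 (fa:).
Primary stress: syllable 6 → e.me:f.si.ro:p.de:.ˈfa:.de.fe.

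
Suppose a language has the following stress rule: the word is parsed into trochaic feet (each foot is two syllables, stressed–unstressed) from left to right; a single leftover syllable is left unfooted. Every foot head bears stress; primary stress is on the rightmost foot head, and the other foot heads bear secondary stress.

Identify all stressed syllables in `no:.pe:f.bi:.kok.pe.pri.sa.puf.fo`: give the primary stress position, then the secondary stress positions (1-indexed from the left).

Parse left to right into trochaic (ˈσσ) feet: (ˈno:.pe:f) (ˈbi:.kok) (ˈpe.pri) (ˈsa.puf) fo. Syllable 9 is left unfooted.
Foot heads (stressed positions): 1, 3, 5, 7.
End Rule Rightmost: primary stress on the rightmost head = syllable 7.
Secondary stress on 1, 3, 5: ˌno:.pe:f.ˌbi:.kok.ˌpe.pri.ˈsa.puf.fo.

primary 7, secondary 1, 3, 5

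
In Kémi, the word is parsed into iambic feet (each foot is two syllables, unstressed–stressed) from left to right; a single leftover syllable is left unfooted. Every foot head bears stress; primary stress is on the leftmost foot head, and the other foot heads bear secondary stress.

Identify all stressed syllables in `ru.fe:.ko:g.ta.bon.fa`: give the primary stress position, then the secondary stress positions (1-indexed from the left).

Parse left to right into iambic (σˈσ) feet: (ru.ˈfe:) (ko:g.ˈta) (bon.ˈfa).
Foot heads (stressed positions): 2, 4, 6.
End Rule Leftmost: primary stress on the leftmost head = syllable 2.
Secondary stress on 4, 6: ru.ˈfe:.ko:g.ˌta.bon.ˌfa.

primary 2, secondary 4, 6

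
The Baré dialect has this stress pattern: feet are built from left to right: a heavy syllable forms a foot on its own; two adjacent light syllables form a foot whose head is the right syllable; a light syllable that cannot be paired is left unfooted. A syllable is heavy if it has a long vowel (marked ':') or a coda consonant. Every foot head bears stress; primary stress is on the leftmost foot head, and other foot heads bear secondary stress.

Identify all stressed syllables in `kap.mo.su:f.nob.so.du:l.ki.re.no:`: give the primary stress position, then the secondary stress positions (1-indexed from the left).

primary 1, secondary 3, 4, 6, 8, 9

Weights: 1 kap H, 2 mo L, 3 su:f H, 4 nob H, 5 so L, 6 du:l H, 7 ki L, 8 re L, 9 no: H.
Parse left to right (heavy = foot alone; LL = one foot; stranded L unfooted): (ˈkap) mo (ˈsu:f) (ˈnob) so (ˈdu:l) (ki.ˈre) (ˈno:).
Foot heads: 1, 3, 4, 6, 8, 9.
Primary stress on the leftmost head = syllable 1.
Secondary stress on 3, 4, 6, 8, 9: ˈkap.mo.ˌsu:f.ˌnob.so.ˌdu:l.ki.ˌre.ˌno:.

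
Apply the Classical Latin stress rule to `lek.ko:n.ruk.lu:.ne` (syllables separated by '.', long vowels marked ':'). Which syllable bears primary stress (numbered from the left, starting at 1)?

Classical Latin: stress the penult if heavy (long vowel or closed), else the antepenult.
Weights: 3 ruk H, 4 lu: H, 5 ne L.
The penult (syllable 4, lu:) is heavy, so it takes stress.
Stress on syllable 4: lek.ko:n.ruk.ˈlu:.ne.

4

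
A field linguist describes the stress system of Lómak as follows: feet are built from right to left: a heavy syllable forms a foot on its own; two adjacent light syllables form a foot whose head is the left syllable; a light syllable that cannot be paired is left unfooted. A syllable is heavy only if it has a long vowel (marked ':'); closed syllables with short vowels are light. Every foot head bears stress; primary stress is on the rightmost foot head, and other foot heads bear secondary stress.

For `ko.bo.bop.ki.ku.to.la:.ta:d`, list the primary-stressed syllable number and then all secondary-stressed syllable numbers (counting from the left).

primary 8, secondary 1, 3, 5, 7

Weights: 1 ko L, 2 bo L, 3 bop L, 4 ki L, 5 ku L, 6 to L, 7 la: H, 8 ta:d H.
Parse right to left (heavy = foot alone; LL = one foot; stranded L unfooted): (ˈko.bo) (ˈbop.ki) (ˈku.to) (ˈla:) (ˈta:d).
Foot heads: 1, 3, 5, 7, 8.
Primary stress on the rightmost head = syllable 8.
Secondary stress on 1, 3, 5, 7: ˌko.bo.ˌbop.ki.ˌku.to.ˌla:.ˈta:d.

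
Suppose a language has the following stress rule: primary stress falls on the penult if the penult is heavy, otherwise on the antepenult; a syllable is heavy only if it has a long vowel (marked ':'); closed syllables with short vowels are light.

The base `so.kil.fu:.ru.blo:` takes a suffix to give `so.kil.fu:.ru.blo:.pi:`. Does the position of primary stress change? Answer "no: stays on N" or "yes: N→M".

yes: 3→5

Base `so.kil.fu:.ru.blo:` (5 syllables):
  Weights: 3 fu: H, 4 ru L, 5 blo: H.
  The penult (syllable 4, ru) is light, so stress falls on the antepenult (syllable 3, fu:).
  → primary stress on syllable 3.
Suffixed `so.kil.fu:.ru.blo:.pi:` (6 syllables):
  Weights: 4 ru L, 5 blo: H, 6 pi: H.
  The penult (syllable 5, blo:) is heavy, so it takes stress.
  → primary stress on syllable 5.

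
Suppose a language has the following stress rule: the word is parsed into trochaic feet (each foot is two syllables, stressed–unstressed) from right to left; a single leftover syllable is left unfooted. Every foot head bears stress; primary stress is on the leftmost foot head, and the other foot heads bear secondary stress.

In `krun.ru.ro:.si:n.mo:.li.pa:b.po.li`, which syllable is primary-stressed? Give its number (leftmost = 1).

Parse right to left into trochaic (ˈσσ) feet: krun (ˈru.ro:) (ˈsi:n.mo:) (ˈli.pa:b) (ˈpo.li). Syllable 1 is left unfooted.
Foot heads (stressed positions): 2, 4, 6, 8.
End Rule Leftmost: primary stress on the leftmost head = syllable 2.
Primary stress: syllable 2 → krun.ˈru.ro:.si:n.mo:.li.pa:b.po.li.

2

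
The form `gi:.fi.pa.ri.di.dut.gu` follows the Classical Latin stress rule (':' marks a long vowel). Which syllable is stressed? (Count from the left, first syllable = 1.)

Classical Latin: stress the penult if heavy (long vowel or closed), else the antepenult.
Weights: 5 di L, 6 dut H, 7 gu L.
The penult (syllable 6, dut) is heavy, so it takes stress.
Stress on syllable 6: gi:.fi.pa.ri.di.ˈdut.gu.

6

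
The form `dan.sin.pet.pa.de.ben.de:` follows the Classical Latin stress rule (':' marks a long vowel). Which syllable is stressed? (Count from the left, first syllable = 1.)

6

Classical Latin: stress the penult if heavy (long vowel or closed), else the antepenult.
Weights: 5 de L, 6 ben H, 7 de: H.
The penult (syllable 6, ben) is heavy, so it takes stress.
Stress on syllable 6: dan.sin.pet.pa.de.ˈben.de:.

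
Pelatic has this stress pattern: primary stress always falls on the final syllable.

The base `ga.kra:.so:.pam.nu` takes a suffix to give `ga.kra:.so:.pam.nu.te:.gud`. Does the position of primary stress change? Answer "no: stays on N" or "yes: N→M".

yes: 5→7

Base `ga.kra:.so:.pam.nu` (5 syllables):
  The word has 5 syllables; the final syllable is syllable 5 (nu).
  → primary stress on syllable 5.
Suffixed `ga.kra:.so:.pam.nu.te:.gud` (7 syllables):
  The word has 7 syllables; the final syllable is syllable 7 (gud).
  → primary stress on syllable 7.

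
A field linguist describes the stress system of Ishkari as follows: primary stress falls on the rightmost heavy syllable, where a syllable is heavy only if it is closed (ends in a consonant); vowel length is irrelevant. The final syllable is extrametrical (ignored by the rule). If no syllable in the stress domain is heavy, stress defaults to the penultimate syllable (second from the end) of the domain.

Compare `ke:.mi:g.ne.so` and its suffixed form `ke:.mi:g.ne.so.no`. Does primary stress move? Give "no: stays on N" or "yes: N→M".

Base `ke:.mi:g.ne.so` (4 syllables):
  The final syllable (4, so) is extrametrical; the stress domain is syllables 1–3.
  Weights: 1 ke: L, 2 mi:g H, 3 ne L.
  Heavy syllables in the domain: 2. The rightmost is syllable 2 (mi:g).
  → primary stress on syllable 2.
Suffixed `ke:.mi:g.ne.so.no` (5 syllables):
  The final syllable (5, no) is extrametrical; the stress domain is syllables 1–4.
  Weights: 1 ke: L, 2 mi:g H, 3 ne L, 4 so L.
  Heavy syllables in the domain: 2. The rightmost is syllable 2 (mi:g).
  → primary stress on syllable 2.

no: stays on 2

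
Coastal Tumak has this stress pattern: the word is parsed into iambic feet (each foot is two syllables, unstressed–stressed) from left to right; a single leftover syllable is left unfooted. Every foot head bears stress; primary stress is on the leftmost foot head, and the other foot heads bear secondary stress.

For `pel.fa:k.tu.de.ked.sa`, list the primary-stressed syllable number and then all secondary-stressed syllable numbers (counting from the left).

Parse left to right into iambic (σˈσ) feet: (pel.ˈfa:k) (tu.ˈde) (ked.ˈsa).
Foot heads (stressed positions): 2, 4, 6.
End Rule Leftmost: primary stress on the leftmost head = syllable 2.
Secondary stress on 4, 6: pel.ˈfa:k.tu.ˌde.ked.ˌsa.

primary 2, secondary 4, 6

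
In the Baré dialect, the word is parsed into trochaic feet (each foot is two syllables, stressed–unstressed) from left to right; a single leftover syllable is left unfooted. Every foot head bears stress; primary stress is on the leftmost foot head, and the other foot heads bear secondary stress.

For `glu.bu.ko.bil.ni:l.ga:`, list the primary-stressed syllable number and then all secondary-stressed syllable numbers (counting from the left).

primary 1, secondary 3, 5

Parse left to right into trochaic (ˈσσ) feet: (ˈglu.bu) (ˈko.bil) (ˈni:l.ga:).
Foot heads (stressed positions): 1, 3, 5.
End Rule Leftmost: primary stress on the leftmost head = syllable 1.
Secondary stress on 3, 5: ˈglu.bu.ˌko.bil.ˌni:l.ga:.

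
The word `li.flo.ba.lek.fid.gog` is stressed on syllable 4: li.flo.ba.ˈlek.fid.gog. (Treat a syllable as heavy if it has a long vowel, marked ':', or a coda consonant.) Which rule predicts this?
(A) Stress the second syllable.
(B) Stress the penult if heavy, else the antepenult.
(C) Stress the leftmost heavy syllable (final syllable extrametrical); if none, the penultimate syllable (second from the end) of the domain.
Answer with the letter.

C

Rule A → syllable 2 (observed: 4).
Rule B → syllable 5 (observed: 4).
Rule C → syllable 4 ✓.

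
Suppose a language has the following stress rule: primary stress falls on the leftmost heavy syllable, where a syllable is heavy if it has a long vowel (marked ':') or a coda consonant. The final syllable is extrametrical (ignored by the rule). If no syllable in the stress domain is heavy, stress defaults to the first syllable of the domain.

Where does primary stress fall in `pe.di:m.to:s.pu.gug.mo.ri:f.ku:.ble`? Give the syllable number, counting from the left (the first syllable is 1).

The final syllable (9, ble) is extrametrical; the stress domain is syllables 1–8.
Weights: 1 pe L, 2 di:m H, 3 to:s H, 4 pu L, 5 gug H, 6 mo L, 7 ri:f H, 8 ku: H.
Heavy syllables in the domain: 2, 3, 5, 7, 8. The leftmost is syllable 2 (di:m).
Primary stress: syllable 2 → pe.ˈdi:m.to:s.pu.gug.mo.ri:f.ku:.ble.

2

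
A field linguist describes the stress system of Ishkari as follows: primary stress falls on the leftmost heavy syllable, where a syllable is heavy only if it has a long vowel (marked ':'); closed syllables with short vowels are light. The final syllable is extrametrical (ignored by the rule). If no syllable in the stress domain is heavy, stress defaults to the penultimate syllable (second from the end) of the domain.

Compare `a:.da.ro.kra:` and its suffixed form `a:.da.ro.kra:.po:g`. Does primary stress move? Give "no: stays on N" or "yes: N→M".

Base `a:.da.ro.kra:` (4 syllables):
  The final syllable (4, kra:) is extrametrical; the stress domain is syllables 1–3.
  Weights: 1 a: H, 2 da L, 3 ro L.
  Heavy syllables in the domain: 1. The leftmost is syllable 1 (a:).
  → primary stress on syllable 1.
Suffixed `a:.da.ro.kra:.po:g` (5 syllables):
  The final syllable (5, po:g) is extrametrical; the stress domain is syllables 1–4.
  Weights: 1 a: H, 2 da L, 3 ro L, 4 kra: H.
  Heavy syllables in the domain: 1, 4. The leftmost is syllable 1 (a:).
  → primary stress on syllable 1.

no: stays on 1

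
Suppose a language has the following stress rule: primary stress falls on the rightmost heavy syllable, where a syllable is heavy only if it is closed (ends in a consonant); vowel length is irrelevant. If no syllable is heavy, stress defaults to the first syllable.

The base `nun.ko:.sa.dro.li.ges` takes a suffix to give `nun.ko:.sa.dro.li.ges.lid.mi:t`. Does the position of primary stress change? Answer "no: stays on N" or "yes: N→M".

Base `nun.ko:.sa.dro.li.ges` (6 syllables):
  Weights: 1 nun H, 2 ko: L, 3 sa L, 4 dro L, 5 li L, 6 ges H.
  Heavy syllables in the domain: 1, 6. The rightmost is syllable 6 (ges).
  → primary stress on syllable 6.
Suffixed `nun.ko:.sa.dro.li.ges.lid.mi:t` (8 syllables):
  Weights: 1 nun H, 2 ko: L, 3 sa L, 4 dro L, 5 li L, 6 ges H, 7 lid H, 8 mi:t H.
  Heavy syllables in the domain: 1, 6, 7, 8. The rightmost is syllable 8 (mi:t).
  → primary stress on syllable 8.

yes: 6→8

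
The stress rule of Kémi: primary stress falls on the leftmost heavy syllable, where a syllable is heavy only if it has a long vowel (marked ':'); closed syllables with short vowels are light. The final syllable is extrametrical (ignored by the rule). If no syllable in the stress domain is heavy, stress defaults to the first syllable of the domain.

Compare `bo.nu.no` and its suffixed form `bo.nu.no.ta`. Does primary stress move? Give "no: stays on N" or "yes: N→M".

no: stays on 1

Base `bo.nu.no` (3 syllables):
  The final syllable (3, no) is extrametrical; the stress domain is syllables 1–2.
  Weights: 1 bo L, 2 nu L.
  No heavy syllable in the domain; default to the first syllable of the domain = syllable 1.
  → primary stress on syllable 1.
Suffixed `bo.nu.no.ta` (4 syllables):
  The final syllable (4, ta) is extrametrical; the stress domain is syllables 1–3.
  Weights: 1 bo L, 2 nu L, 3 no L.
  No heavy syllable in the domain; default to the first syllable of the domain = syllable 1.
  → primary stress on syllable 1.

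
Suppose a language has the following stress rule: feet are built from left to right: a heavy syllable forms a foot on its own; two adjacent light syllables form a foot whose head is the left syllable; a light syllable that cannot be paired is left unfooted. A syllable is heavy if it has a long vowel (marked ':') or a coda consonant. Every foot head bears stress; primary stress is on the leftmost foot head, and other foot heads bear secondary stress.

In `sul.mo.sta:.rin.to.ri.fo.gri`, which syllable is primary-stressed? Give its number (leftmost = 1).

Weights: 1 sul H, 2 mo L, 3 sta: H, 4 rin H, 5 to L, 6 ri L, 7 fo L, 8 gri L.
Parse left to right (heavy = foot alone; LL = one foot; stranded L unfooted): (ˈsul) mo (ˈsta:) (ˈrin) (ˈto.ri) (ˈfo.gri).
Foot heads: 1, 3, 4, 5, 7.
Primary stress on the leftmost head = syllable 1.
Primary stress: syllable 1 → ˈsul.mo.sta:.rin.to.ri.fo.gri.

1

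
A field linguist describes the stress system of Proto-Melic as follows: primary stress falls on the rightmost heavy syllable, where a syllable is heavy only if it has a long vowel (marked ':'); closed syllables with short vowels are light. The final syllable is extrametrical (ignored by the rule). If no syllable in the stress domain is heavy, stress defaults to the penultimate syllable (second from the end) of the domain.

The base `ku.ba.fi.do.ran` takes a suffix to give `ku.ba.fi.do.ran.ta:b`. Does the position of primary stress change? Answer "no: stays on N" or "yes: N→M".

Base `ku.ba.fi.do.ran` (5 syllables):
  The final syllable (5, ran) is extrametrical; the stress domain is syllables 1–4.
  Weights: 1 ku L, 2 ba L, 3 fi L, 4 do L.
  No heavy syllable in the domain; default to the penultimate syllable (second from the end) of the domain = syllable 3.
  → primary stress on syllable 3.
Suffixed `ku.ba.fi.do.ran.ta:b` (6 syllables):
  The final syllable (6, ta:b) is extrametrical; the stress domain is syllables 1–5.
  Weights: 1 ku L, 2 ba L, 3 fi L, 4 do L, 5 ran L.
  No heavy syllable in the domain; default to the penultimate syllable (second from the end) of the domain = syllable 4.
  → primary stress on syllable 4.

yes: 3→4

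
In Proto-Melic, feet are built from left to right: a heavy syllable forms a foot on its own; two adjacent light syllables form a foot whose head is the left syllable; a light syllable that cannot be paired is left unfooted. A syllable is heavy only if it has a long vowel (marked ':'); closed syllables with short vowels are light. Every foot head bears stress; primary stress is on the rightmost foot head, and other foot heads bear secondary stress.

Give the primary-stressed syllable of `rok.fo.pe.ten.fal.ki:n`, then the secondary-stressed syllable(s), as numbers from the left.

primary 6, secondary 1, 3

Weights: 1 rok L, 2 fo L, 3 pe L, 4 ten L, 5 fal L, 6 ki:n H.
Parse left to right (heavy = foot alone; LL = one foot; stranded L unfooted): (ˈrok.fo) (ˈpe.ten) fal (ˈki:n).
Foot heads: 1, 3, 6.
Primary stress on the rightmost head = syllable 6.
Secondary stress on 1, 3: ˌrok.fo.ˌpe.ten.fal.ˈki:n.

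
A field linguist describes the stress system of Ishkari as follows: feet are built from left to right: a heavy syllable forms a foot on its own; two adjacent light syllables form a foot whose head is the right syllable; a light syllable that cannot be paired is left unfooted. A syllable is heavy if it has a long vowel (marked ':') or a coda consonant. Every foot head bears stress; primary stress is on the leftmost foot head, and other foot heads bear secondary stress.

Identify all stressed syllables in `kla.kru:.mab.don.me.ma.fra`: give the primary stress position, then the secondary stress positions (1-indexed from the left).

Weights: 1 kla L, 2 kru: H, 3 mab H, 4 don H, 5 me L, 6 ma L, 7 fra L.
Parse left to right (heavy = foot alone; LL = one foot; stranded L unfooted): kla (ˈkru:) (ˈmab) (ˈdon) (me.ˈma) fra.
Foot heads: 2, 3, 4, 6.
Primary stress on the leftmost head = syllable 2.
Secondary stress on 3, 4, 6: kla.ˈkru:.ˌmab.ˌdon.me.ˌma.fra.

primary 2, secondary 3, 4, 6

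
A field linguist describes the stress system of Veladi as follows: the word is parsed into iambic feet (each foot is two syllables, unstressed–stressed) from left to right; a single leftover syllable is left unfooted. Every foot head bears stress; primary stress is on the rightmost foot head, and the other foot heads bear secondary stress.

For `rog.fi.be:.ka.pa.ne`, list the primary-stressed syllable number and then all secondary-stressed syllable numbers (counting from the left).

Parse left to right into iambic (σˈσ) feet: (rog.ˈfi) (be:.ˈka) (pa.ˈne).
Foot heads (stressed positions): 2, 4, 6.
End Rule Rightmost: primary stress on the rightmost head = syllable 6.
Secondary stress on 2, 4: rog.ˌfi.be:.ˌka.pa.ˈne.

primary 6, secondary 2, 4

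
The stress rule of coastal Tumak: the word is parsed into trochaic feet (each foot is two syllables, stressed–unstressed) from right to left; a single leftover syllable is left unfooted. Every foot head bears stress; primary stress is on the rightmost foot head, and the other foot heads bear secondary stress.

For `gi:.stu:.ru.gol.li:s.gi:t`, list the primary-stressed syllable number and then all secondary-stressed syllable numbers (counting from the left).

primary 5, secondary 1, 3

Parse right to left into trochaic (ˈσσ) feet: (ˈgi:.stu:) (ˈru.gol) (ˈli:s.gi:t).
Foot heads (stressed positions): 1, 3, 5.
End Rule Rightmost: primary stress on the rightmost head = syllable 5.
Secondary stress on 1, 3: ˌgi:.stu:.ˌru.gol.ˈli:s.gi:t.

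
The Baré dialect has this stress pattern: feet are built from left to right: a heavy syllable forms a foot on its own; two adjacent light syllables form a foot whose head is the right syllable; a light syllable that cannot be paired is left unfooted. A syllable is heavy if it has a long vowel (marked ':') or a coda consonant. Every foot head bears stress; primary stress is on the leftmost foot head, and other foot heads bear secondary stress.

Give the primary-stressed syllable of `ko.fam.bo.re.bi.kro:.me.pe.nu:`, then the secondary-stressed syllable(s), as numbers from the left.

primary 2, secondary 4, 6, 8, 9

Weights: 1 ko L, 2 fam H, 3 bo L, 4 re L, 5 bi L, 6 kro: H, 7 me L, 8 pe L, 9 nu: H.
Parse left to right (heavy = foot alone; LL = one foot; stranded L unfooted): ko (ˈfam) (bo.ˈre) bi (ˈkro:) (me.ˈpe) (ˈnu:).
Foot heads: 2, 4, 6, 8, 9.
Primary stress on the leftmost head = syllable 2.
Secondary stress on 4, 6, 8, 9: ko.ˈfam.bo.ˌre.bi.ˌkro:.me.ˌpe.ˌnu:.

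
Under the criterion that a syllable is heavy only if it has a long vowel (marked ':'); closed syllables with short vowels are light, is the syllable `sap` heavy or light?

`sap`: short vowel, closed (coda /p/). Short vowel → light.

light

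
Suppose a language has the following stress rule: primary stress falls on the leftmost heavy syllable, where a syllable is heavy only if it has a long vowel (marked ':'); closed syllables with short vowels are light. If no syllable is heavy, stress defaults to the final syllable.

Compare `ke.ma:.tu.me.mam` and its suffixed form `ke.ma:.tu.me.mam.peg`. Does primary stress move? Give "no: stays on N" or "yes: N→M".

no: stays on 2

Base `ke.ma:.tu.me.mam` (5 syllables):
  Weights: 1 ke L, 2 ma: H, 3 tu L, 4 me L, 5 mam L.
  Heavy syllables in the domain: 2. The leftmost is syllable 2 (ma:).
  → primary stress on syllable 2.
Suffixed `ke.ma:.tu.me.mam.peg` (6 syllables):
  Weights: 1 ke L, 2 ma: H, 3 tu L, 4 me L, 5 mam L, 6 peg L.
  Heavy syllables in the domain: 2. The leftmost is syllable 2 (ma:).
  → primary stress on syllable 2.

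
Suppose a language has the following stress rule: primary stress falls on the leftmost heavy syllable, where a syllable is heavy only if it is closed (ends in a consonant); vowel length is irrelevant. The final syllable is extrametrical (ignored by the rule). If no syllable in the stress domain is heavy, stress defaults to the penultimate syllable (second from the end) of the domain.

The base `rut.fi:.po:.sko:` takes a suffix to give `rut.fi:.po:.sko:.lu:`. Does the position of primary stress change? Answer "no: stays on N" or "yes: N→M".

Base `rut.fi:.po:.sko:` (4 syllables):
  The final syllable (4, sko:) is extrametrical; the stress domain is syllables 1–3.
  Weights: 1 rut H, 2 fi: L, 3 po: L.
  Heavy syllables in the domain: 1. The leftmost is syllable 1 (rut).
  → primary stress on syllable 1.
Suffixed `rut.fi:.po:.sko:.lu:` (5 syllables):
  The final syllable (5, lu:) is extrametrical; the stress domain is syllables 1–4.
  Weights: 1 rut H, 2 fi: L, 3 po: L, 4 sko: L.
  Heavy syllables in the domain: 1. The leftmost is syllable 1 (rut).
  → primary stress on syllable 1.

no: stays on 1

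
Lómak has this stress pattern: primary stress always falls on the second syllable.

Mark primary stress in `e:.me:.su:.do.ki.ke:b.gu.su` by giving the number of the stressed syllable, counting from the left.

2

The word has 8 syllables; the second syllable is syllable 2 (me:).
Primary stress: syllable 2 → e:.ˈme:.su:.do.ki.ke:b.gu.su.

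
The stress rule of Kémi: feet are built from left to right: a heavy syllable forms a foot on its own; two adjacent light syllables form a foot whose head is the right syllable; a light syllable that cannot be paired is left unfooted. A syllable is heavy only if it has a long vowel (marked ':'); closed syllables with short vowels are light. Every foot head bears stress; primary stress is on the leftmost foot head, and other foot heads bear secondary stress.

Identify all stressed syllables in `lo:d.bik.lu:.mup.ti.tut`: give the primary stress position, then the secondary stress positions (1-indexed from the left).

primary 1, secondary 3, 5

Weights: 1 lo:d H, 2 bik L, 3 lu: H, 4 mup L, 5 ti L, 6 tut L.
Parse left to right (heavy = foot alone; LL = one foot; stranded L unfooted): (ˈlo:d) bik (ˈlu:) (mup.ˈti) tut.
Foot heads: 1, 3, 5.
Primary stress on the leftmost head = syllable 1.
Secondary stress on 3, 5: ˈlo:d.bik.ˌlu:.mup.ˌti.tut.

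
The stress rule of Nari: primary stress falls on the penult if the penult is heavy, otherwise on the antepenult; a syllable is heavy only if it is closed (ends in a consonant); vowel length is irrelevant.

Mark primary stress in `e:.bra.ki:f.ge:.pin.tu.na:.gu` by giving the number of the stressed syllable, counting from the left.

6

Weights: 6 tu L, 7 na: L, 8 gu L.
The penult (syllable 7, na:) is light, so stress falls on the antepenult (syllable 6, tu).
Primary stress: syllable 6 → e:.bra.ki:f.ge:.pin.ˈtu.na:.gu.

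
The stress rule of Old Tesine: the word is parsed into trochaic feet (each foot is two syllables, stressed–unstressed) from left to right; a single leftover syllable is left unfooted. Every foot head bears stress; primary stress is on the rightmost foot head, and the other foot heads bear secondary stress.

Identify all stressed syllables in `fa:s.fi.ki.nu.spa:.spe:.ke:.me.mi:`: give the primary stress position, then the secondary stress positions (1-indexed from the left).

Parse left to right into trochaic (ˈσσ) feet: (ˈfa:s.fi) (ˈki.nu) (ˈspa:.spe:) (ˈke:.me) mi:. Syllable 9 is left unfooted.
Foot heads (stressed positions): 1, 3, 5, 7.
End Rule Rightmost: primary stress on the rightmost head = syllable 7.
Secondary stress on 1, 3, 5: ˌfa:s.fi.ˌki.nu.ˌspa:.spe:.ˈke:.me.mi:.

primary 7, secondary 1, 3, 5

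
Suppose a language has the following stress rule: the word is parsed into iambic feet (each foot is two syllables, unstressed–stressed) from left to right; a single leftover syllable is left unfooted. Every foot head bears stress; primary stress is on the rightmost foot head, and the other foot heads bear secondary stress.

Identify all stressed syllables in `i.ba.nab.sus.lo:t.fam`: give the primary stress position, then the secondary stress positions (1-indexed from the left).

Parse left to right into iambic (σˈσ) feet: (i.ˈba) (nab.ˈsus) (lo:t.ˈfam).
Foot heads (stressed positions): 2, 4, 6.
End Rule Rightmost: primary stress on the rightmost head = syllable 6.
Secondary stress on 2, 4: i.ˌba.nab.ˌsus.lo:t.ˈfam.

primary 6, secondary 2, 4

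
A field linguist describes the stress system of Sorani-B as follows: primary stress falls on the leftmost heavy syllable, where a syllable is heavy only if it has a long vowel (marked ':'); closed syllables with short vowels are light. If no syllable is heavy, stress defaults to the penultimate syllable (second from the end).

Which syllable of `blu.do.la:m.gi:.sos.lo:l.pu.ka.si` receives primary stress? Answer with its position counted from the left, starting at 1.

3

Weights: 1 blu L, 2 do L, 3 la:m H, 4 gi: H, 5 sos L, 6 lo:l H, 7 pu L, 8 ka L, 9 si L.
Heavy syllables in the domain: 3, 4, 6. The leftmost is syllable 3 (la:m).
Primary stress: syllable 3 → blu.do.ˈla:m.gi:.sos.lo:l.pu.ka.si.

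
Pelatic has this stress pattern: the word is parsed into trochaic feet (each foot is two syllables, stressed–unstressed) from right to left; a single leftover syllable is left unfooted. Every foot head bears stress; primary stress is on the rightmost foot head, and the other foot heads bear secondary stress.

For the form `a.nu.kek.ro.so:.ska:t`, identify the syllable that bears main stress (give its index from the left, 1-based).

Parse right to left into trochaic (ˈσσ) feet: (ˈa.nu) (ˈkek.ro) (ˈso:.ska:t).
Foot heads (stressed positions): 1, 3, 5.
End Rule Rightmost: primary stress on the rightmost head = syllable 5.
Primary stress: syllable 5 → a.nu.kek.ro.ˈso:.ska:t.

5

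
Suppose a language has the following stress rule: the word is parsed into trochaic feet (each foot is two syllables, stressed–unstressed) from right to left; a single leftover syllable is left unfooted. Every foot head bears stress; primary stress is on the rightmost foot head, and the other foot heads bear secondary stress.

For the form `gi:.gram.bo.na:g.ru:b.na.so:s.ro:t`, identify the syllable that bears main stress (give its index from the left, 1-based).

Parse right to left into trochaic (ˈσσ) feet: (ˈgi:.gram) (ˈbo.na:g) (ˈru:b.na) (ˈso:s.ro:t).
Foot heads (stressed positions): 1, 3, 5, 7.
End Rule Rightmost: primary stress on the rightmost head = syllable 7.
Primary stress: syllable 7 → gi:.gram.bo.na:g.ru:b.na.ˈso:s.ro:t.

7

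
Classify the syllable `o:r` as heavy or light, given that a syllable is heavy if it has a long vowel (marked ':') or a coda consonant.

heavy

`o:r`: long vowel, closed (coda /r/). Long vowel and closed → heavy.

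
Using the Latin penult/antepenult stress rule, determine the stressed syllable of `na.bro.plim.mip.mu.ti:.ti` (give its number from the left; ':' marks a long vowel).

6

Classical Latin: stress the penult if heavy (long vowel or closed), else the antepenult.
Weights: 5 mu L, 6 ti: H, 7 ti L.
The penult (syllable 6, ti:) is heavy, so it takes stress.
Stress on syllable 6: na.bro.plim.mip.mu.ˈti:.ti.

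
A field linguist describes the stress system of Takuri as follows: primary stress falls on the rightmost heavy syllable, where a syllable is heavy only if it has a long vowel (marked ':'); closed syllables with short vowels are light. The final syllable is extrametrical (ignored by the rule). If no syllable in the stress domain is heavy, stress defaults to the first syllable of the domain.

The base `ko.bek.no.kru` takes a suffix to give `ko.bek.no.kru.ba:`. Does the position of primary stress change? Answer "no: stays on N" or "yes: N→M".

no: stays on 1

Base `ko.bek.no.kru` (4 syllables):
  The final syllable (4, kru) is extrametrical; the stress domain is syllables 1–3.
  Weights: 1 ko L, 2 bek L, 3 no L.
  No heavy syllable in the domain; default to the first syllable of the domain = syllable 1.
  → primary stress on syllable 1.
Suffixed `ko.bek.no.kru.ba:` (5 syllables):
  The final syllable (5, ba:) is extrametrical; the stress domain is syllables 1–4.
  Weights: 1 ko L, 2 bek L, 3 no L, 4 kru L.
  No heavy syllable in the domain; default to the first syllable of the domain = syllable 1.
  → primary stress on syllable 1.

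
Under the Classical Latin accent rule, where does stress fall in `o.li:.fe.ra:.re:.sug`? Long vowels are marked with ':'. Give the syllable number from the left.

Classical Latin: stress the penult if heavy (long vowel or closed), else the antepenult.
Weights: 4 ra: H, 5 re: H, 6 sug H.
The penult (syllable 5, re:) is heavy, so it takes stress.
Stress on syllable 5: o.li:.fe.ra:.ˈre:.sug.

5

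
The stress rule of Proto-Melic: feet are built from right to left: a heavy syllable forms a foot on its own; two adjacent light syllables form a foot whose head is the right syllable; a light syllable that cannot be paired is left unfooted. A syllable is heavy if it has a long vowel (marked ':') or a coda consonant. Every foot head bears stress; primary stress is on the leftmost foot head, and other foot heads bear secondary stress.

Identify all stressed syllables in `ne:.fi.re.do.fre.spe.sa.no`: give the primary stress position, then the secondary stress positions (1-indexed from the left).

primary 1, secondary 4, 6, 8

Weights: 1 ne: H, 2 fi L, 3 re L, 4 do L, 5 fre L, 6 spe L, 7 sa L, 8 no L.
Parse right to left (heavy = foot alone; LL = one foot; stranded L unfooted): (ˈne:) fi (re.ˈdo) (fre.ˈspe) (sa.ˈno).
Foot heads: 1, 4, 6, 8.
Primary stress on the leftmost head = syllable 1.
Secondary stress on 4, 6, 8: ˈne:.fi.re.ˌdo.fre.ˌspe.sa.ˌno.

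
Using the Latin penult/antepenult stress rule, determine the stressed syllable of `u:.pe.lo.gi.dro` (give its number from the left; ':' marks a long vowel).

3

Classical Latin: stress the penult if heavy (long vowel or closed), else the antepenult.
Weights: 3 lo L, 4 gi L, 5 dro L.
The penult (syllable 4, gi) is light, so stress falls on the antepenult (syllable 3, lo).
Stress on syllable 3: u:.pe.ˈlo.gi.dro.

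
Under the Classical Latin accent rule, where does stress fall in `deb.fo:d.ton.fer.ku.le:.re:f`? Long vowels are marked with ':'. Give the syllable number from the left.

6

Classical Latin: stress the penult if heavy (long vowel or closed), else the antepenult.
Weights: 5 ku L, 6 le: H, 7 re:f H.
The penult (syllable 6, le:) is heavy, so it takes stress.
Stress on syllable 6: deb.fo:d.ton.fer.ku.ˈle:.re:f.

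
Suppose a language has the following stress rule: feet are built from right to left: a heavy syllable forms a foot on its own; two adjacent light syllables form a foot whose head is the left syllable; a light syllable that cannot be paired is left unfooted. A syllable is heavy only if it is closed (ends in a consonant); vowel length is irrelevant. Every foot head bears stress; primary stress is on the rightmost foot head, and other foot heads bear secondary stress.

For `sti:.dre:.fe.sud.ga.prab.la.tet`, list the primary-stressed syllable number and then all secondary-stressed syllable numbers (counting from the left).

primary 8, secondary 2, 4, 6

Weights: 1 sti: L, 2 dre: L, 3 fe L, 4 sud H, 5 ga L, 6 prab H, 7 la L, 8 tet H.
Parse right to left (heavy = foot alone; LL = one foot; stranded L unfooted): sti: (ˈdre:.fe) (ˈsud) ga (ˈprab) la (ˈtet).
Foot heads: 2, 4, 6, 8.
Primary stress on the rightmost head = syllable 8.
Secondary stress on 2, 4, 6: sti:.ˌdre:.fe.ˌsud.ga.ˌprab.la.ˈtet.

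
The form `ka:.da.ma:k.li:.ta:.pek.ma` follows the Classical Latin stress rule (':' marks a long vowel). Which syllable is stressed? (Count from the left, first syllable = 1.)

Classical Latin: stress the penult if heavy (long vowel or closed), else the antepenult.
Weights: 5 ta: H, 6 pek H, 7 ma L.
The penult (syllable 6, pek) is heavy, so it takes stress.
Stress on syllable 6: ka:.da.ma:k.li:.ta:.ˈpek.ma.

6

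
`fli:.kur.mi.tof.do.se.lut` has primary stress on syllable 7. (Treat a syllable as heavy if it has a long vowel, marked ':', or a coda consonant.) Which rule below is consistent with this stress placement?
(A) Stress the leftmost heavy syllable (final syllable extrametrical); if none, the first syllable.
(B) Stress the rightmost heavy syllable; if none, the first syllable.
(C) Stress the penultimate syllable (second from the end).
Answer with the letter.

B

Rule A → syllable 1 (observed: 7).
Rule B → syllable 7 ✓.
Rule C → syllable 6 (observed: 7).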